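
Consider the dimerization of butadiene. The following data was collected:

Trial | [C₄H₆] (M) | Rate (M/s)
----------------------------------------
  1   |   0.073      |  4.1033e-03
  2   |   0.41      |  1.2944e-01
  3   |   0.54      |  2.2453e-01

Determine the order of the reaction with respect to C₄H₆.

second order (2)

Step 1: Compare trials to find order n where rate₂/rate₁ = ([C₄H₆]₂/[C₄H₆]₁)^n
Step 2: rate₂/rate₁ = 1.2944e-01/4.1033e-03 = 31.54
Step 3: [C₄H₆]₂/[C₄H₆]₁ = 0.41/0.073 = 5.616
Step 4: n = ln(31.54)/ln(5.616) = 2.00 ≈ 2
Step 5: The reaction is second order in C₄H₆.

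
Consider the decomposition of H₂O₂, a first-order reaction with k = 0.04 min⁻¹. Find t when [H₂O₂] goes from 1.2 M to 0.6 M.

17.33 min

Step 1: For first-order: t = ln([H₂O₂]₀/[H₂O₂])/k
Step 2: t = ln(1.2/0.6)/0.04
Step 3: t = ln(2)/0.04
Step 4: t = 0.6931/0.04 = 17.33 min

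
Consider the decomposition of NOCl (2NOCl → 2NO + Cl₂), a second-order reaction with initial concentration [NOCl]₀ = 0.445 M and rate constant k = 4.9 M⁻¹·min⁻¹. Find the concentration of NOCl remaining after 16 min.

0.0124 M

Step 1: For a second-order reaction: 1/[NOCl] = 1/[NOCl]₀ + kt
Step 2: 1/[NOCl] = 1/0.445 + 4.9 × 16
Step 3: 1/[NOCl] = 2.247 + 78.4 = 80.65
Step 4: [NOCl] = 1/80.65 = 0.0124 M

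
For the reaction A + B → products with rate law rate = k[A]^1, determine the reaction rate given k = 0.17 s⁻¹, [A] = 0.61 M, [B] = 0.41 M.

0.1037 M/s

Step 1: The rate law is rate = k[A]^1
Step 2: Note that the rate does not depend on [B] (zero order in B).
Step 3: rate = 0.17 × (0.61)^1 = 0.1037 M/s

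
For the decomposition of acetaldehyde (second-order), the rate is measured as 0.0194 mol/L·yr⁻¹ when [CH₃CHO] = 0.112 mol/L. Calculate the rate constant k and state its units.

1.547 (mol/L)⁻¹·yr⁻¹

Step 1: rate = k[CH₃CHO]^2, so k = rate / [CH₃CHO]^2.
Step 2: k = 0.0194 / (0.112)^2 = 0.0194 / 0.01254.
Step 3: k = 1.547 (mol/L)⁻¹·yr⁻¹.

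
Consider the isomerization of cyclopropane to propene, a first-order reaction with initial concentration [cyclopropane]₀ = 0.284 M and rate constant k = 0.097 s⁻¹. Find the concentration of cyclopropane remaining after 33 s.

0.01156 M

Step 1: For a first-order reaction: [cyclopropane] = [cyclopropane]₀ × e^(-kt)
Step 2: [cyclopropane] = 0.284 × e^(-0.097 × 33)
Step 3: [cyclopropane] = 0.284 × e^(-3.201)
Step 4: [cyclopropane] = 0.284 × 0.0407215 = 0.01156 M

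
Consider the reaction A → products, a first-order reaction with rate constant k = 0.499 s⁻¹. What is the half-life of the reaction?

1.389 s

Step 1: For a first-order reaction, t₁/₂ = ln(2)/k
Step 2: t₁/₂ = ln(2)/0.499
Step 3: t₁/₂ = 0.6931/0.499 = 1.389 s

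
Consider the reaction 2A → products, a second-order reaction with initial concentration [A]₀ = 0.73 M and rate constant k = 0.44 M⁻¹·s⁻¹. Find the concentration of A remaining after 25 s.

0.08084 M

Step 1: For a second-order reaction: 1/[A] = 1/[A]₀ + kt
Step 2: 1/[A] = 1/0.73 + 0.44 × 25
Step 3: 1/[A] = 1.37 + 11 = 12.37
Step 4: [A] = 1/12.37 = 0.08084 M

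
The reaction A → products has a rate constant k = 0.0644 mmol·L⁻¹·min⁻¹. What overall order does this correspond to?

zeroth order (0)

Step 1: The units of k for an nth-order reaction are (concentration)^(1-n)·(time)⁻¹.
Step 2: Here k has units mmol·L⁻¹·min⁻¹, so the concentration exponent is 1.
Step 3: 1 - n = 1 ⇒ n = 0. The reaction is zeroth order.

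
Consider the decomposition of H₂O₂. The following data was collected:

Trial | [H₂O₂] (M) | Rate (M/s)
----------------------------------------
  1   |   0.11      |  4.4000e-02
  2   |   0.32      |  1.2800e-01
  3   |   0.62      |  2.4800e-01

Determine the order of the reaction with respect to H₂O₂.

first order (1)

Step 1: Compare trials to find order n where rate₂/rate₁ = ([H₂O₂]₂/[H₂O₂]₁)^n
Step 2: rate₂/rate₁ = 1.2800e-01/4.4000e-02 = 2.909
Step 3: [H₂O₂]₂/[H₂O₂]₁ = 0.32/0.11 = 2.909
Step 4: n = ln(2.909)/ln(2.909) = 1.00 ≈ 1
Step 5: The reaction is first order in H₂O₂.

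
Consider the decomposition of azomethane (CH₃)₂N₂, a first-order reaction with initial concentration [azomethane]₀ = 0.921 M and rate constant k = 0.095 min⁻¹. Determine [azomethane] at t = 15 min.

0.2215 M

Step 1: For a first-order reaction: [azomethane] = [azomethane]₀ × e^(-kt)
Step 2: [azomethane] = 0.921 × e^(-0.095 × 15)
Step 3: [azomethane] = 0.921 × e^(-1.425)
Step 4: [azomethane] = 0.921 × 0.240508 = 0.2215 M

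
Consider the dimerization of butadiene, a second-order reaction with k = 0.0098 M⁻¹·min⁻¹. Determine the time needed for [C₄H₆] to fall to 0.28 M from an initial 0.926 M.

254.2 min

Step 1: For second-order: t = (1/[C₄H₆] - 1/[C₄H₆]₀)/k
Step 2: t = (1/0.28 - 1/0.926)/0.0098
Step 3: t = (3.571 - 1.08)/0.0098
Step 4: t = 2.492/0.0098 = 254.2 min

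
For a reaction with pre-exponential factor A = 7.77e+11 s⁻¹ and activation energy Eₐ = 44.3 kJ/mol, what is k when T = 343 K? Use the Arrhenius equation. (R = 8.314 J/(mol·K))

1.39e+05 s⁻¹

Step 1: Use the Arrhenius equation: k = A × exp(-Eₐ/RT)
Step 2: Convert Eₐ to J/mol: 44.3 kJ/mol = 44300 J/mol
Step 3: Calculate the exponent: -Eₐ/(RT) = -44300/(8.314 × 343) = -15.53458
Step 4: k = 7.77e+11 × exp(-15.53458)
Step 5: k = 7.77e+11 × 1.79233e-07 = 1.3926e+05 s⁻¹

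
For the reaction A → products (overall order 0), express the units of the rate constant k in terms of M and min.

M·min⁻¹

Step 1: For overall order n, rate = k × (concentration)^n.
Step 2: Rate has units M·min⁻¹; concentration term has units M^0.
Step 3: k = rate / (concentration)^n, so units of k = M^(1-0)·min⁻¹ = M·min⁻¹.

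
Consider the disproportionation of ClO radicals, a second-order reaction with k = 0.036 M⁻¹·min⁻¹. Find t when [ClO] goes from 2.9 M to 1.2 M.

13.57 min

Step 1: For second-order: t = (1/[ClO] - 1/[ClO]₀)/k
Step 2: t = (1/1.2 - 1/2.9)/0.036
Step 3: t = (0.8333 - 0.3448)/0.036
Step 4: t = 0.4885/0.036 = 13.57 min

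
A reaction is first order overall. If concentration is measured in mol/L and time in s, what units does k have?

s⁻¹

Step 1: For overall order n, rate = k × (concentration)^n.
Step 2: Rate has units mol/L·s⁻¹; concentration term has units (mol/L)^1.
Step 3: k = rate / (concentration)^n, so units of k = (mol/L)^(1-1)·s⁻¹ = s⁻¹.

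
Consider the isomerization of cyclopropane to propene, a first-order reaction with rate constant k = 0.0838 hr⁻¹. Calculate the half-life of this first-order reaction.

8.271 hr

Step 1: For a first-order reaction, t₁/₂ = ln(2)/k
Step 2: t₁/₂ = ln(2)/0.0838
Step 3: t₁/₂ = 0.6931/0.0838 = 8.271 hr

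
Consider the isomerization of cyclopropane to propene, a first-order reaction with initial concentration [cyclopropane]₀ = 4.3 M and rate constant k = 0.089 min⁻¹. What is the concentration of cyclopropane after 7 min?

2.306 M

Step 1: For a first-order reaction: [cyclopropane] = [cyclopropane]₀ × e^(-kt)
Step 2: [cyclopropane] = 4.3 × e^(-0.089 × 7)
Step 3: [cyclopropane] = 4.3 × e^(-0.623)
Step 4: [cyclopropane] = 4.3 × 0.536333 = 2.306 M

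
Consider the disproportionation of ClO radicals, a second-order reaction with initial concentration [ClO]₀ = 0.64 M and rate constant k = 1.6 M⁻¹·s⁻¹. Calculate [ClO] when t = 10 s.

0.05694 M

Step 1: For a second-order reaction: 1/[ClO] = 1/[ClO]₀ + kt
Step 2: 1/[ClO] = 1/0.64 + 1.6 × 10
Step 3: 1/[ClO] = 1.562 + 16 = 17.56
Step 4: [ClO] = 1/17.56 = 0.05694 M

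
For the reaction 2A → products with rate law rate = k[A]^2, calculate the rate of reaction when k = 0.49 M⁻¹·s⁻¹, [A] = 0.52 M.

0.1325 M/s

Step 1: Identify the rate law: rate = k[A]^2
Step 2: Substitute values: rate = 0.49 × (0.52)^2
Step 3: Calculate: rate = 0.49 × 0.2704 = 0.132496 M/s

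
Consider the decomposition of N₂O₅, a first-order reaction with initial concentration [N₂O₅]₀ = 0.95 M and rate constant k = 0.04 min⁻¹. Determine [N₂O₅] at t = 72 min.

0.05333 M

Step 1: For a first-order reaction: [N₂O₅] = [N₂O₅]₀ × e^(-kt)
Step 2: [N₂O₅] = 0.95 × e^(-0.04 × 72)
Step 3: [N₂O₅] = 0.95 × e^(-2.88)
Step 4: [N₂O₅] = 0.95 × 0.0561348 = 0.05333 M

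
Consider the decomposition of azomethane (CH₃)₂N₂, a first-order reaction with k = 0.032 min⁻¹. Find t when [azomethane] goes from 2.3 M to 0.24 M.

70.63 min

Step 1: For first-order: t = ln([azomethane]₀/[azomethane])/k
Step 2: t = ln(2.3/0.24)/0.032
Step 3: t = ln(9.583)/0.032
Step 4: t = 2.26/0.032 = 70.63 min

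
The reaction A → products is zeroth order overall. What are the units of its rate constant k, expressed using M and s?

M·s⁻¹

Step 1: For overall order n, rate = k × (concentration)^n.
Step 2: Rate has units M·s⁻¹; concentration term has units M^0.
Step 3: k = rate / (concentration)^n, so units of k = M^(1-0)·s⁻¹ = M·s⁻¹.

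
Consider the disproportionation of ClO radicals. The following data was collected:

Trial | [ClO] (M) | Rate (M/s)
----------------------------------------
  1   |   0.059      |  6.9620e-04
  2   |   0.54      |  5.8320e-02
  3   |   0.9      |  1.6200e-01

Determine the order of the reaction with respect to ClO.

second order (2)

Step 1: Compare trials to find order n where rate₂/rate₁ = ([ClO]₂/[ClO]₁)^n
Step 2: rate₂/rate₁ = 5.8320e-02/6.9620e-04 = 83.77
Step 3: [ClO]₂/[ClO]₁ = 0.54/0.059 = 9.153
Step 4: n = ln(83.77)/ln(9.153) = 2.00 ≈ 2
Step 5: The reaction is second order in ClO.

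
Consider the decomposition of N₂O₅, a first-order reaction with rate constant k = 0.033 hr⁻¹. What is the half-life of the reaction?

21 hr

Step 1: For a first-order reaction, t₁/₂ = ln(2)/k
Step 2: t₁/₂ = ln(2)/0.033
Step 3: t₁/₂ = 0.6931/0.033 = 21 hr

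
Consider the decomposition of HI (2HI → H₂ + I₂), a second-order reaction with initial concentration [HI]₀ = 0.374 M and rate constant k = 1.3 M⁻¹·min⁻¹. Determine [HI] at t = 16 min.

0.0426 M

Step 1: For a second-order reaction: 1/[HI] = 1/[HI]₀ + kt
Step 2: 1/[HI] = 1/0.374 + 1.3 × 16
Step 3: 1/[HI] = 2.674 + 20.8 = 23.47
Step 4: [HI] = 1/23.47 = 0.0426 M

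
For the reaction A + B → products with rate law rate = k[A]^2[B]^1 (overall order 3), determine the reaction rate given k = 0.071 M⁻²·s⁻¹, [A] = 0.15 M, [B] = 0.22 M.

0.0003514 M/s

Step 1: The rate law is rate = k[A]^2[B]^1, overall order = 2+1 = 3
Step 2: Substitute values: rate = 0.071 × (0.15)^2 × (0.22)^1
Step 3: rate = 0.071 × 0.0225 × 0.22 = 0.00035145 M/s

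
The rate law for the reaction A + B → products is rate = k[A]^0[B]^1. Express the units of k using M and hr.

hr⁻¹

Step 1: Overall order = 0 + 1 = 1.
Step 2: rate has units M·hr⁻¹; [A]^0[B]^1 has units M^1.
Step 3: k = rate/([A]^0[B]^1), so units of k = M^(1-1)·hr⁻¹ = hr⁻¹.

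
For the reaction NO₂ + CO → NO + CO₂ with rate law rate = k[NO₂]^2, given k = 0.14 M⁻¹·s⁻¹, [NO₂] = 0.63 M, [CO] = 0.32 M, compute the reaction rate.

0.05557 M/s

Step 1: The rate law is rate = k[NO₂]^2
Step 2: Note that the rate does not depend on [CO] (zero order in CO).
Step 3: rate = 0.14 × (0.63)^2 = 0.055566 M/s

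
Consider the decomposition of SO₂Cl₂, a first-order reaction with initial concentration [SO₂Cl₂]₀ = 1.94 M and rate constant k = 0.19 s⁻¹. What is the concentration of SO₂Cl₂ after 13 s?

0.1641 M

Step 1: For a first-order reaction: [SO₂Cl₂] = [SO₂Cl₂]₀ × e^(-kt)
Step 2: [SO₂Cl₂] = 1.94 × e^(-0.19 × 13)
Step 3: [SO₂Cl₂] = 1.94 × e^(-2.47)
Step 4: [SO₂Cl₂] = 1.94 × 0.0845849 = 0.1641 M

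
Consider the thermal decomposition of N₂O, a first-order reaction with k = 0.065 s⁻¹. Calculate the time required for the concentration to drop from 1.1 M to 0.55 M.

10.66 s

Step 1: For first-order: t = ln([N₂O]₀/[N₂O])/k
Step 2: t = ln(1.1/0.55)/0.065
Step 3: t = ln(2)/0.065
Step 4: t = 0.6931/0.065 = 10.66 s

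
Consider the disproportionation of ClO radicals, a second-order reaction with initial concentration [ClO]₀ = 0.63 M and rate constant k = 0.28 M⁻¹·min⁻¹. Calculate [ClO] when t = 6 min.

0.3061 M

Step 1: For a second-order reaction: 1/[ClO] = 1/[ClO]₀ + kt
Step 2: 1/[ClO] = 1/0.63 + 0.28 × 6
Step 3: 1/[ClO] = 1.587 + 1.68 = 3.267
Step 4: [ClO] = 1/3.267 = 0.3061 M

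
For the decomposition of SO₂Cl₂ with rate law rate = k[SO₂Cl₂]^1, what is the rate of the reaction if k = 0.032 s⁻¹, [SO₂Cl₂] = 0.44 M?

0.01408 M/s

Step 1: Identify the rate law: rate = k[SO₂Cl₂]^1
Step 2: Substitute values: rate = 0.032 × (0.44)^1
Step 3: Calculate: rate = 0.032 × 0.44 = 0.01408 M/s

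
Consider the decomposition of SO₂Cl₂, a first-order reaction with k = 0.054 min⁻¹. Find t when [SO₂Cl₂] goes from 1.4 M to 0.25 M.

31.9 min

Step 1: For first-order: t = ln([SO₂Cl₂]₀/[SO₂Cl₂])/k
Step 2: t = ln(1.4/0.25)/0.054
Step 3: t = ln(5.6)/0.054
Step 4: t = 1.723/0.054 = 31.9 min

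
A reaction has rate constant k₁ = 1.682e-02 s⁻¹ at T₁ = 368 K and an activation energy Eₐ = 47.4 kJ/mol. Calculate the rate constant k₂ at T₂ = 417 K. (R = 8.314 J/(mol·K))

1.039e-01 s⁻¹

Step 1: Use the two-temperature Arrhenius form: ln(k₂/k₁) = -Eₐ/R × (1/T₂ - 1/T₁)
Step 2: Convert Eₐ to J/mol: 47.4 kJ/mol = 47400 J/mol
Step 3: 1/T₂ - 1/T₁ = 1/417 - 1/368 = -3.193098e-04 K⁻¹
Step 4: ln(k₂/k₁) = -47400/8.314 × -3.193098e-04 = 1.82046
Step 5: k₂ = k₁ × exp(1.82046) = 1.682e-02 × 6.17470e+00 = 1.039e-01 s⁻¹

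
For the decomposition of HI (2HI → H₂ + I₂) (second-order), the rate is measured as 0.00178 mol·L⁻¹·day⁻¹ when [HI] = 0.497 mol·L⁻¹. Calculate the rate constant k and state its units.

0.007206 (mol·L⁻¹)⁻¹·day⁻¹

Step 1: rate = k[HI]^2, so k = rate / [HI]^2.
Step 2: k = 0.00178 / (0.497)^2 = 0.00178 / 0.247.
Step 3: k = 0.007206 (mol·L⁻¹)⁻¹·day⁻¹.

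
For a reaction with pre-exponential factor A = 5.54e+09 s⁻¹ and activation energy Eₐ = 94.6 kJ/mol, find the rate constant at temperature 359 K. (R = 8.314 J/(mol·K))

9.52e-05 s⁻¹

Step 1: Use the Arrhenius equation: k = A × exp(-Eₐ/RT)
Step 2: Convert Eₐ to J/mol: 94.6 kJ/mol = 94600 J/mol
Step 3: Calculate the exponent: -Eₐ/(RT) = -94600/(8.314 × 359) = -31.69470
Step 4: k = 5.54e+09 × exp(-31.69470)
Step 5: k = 5.54e+09 × 1.71857e-14 = 9.5209e-05 s⁻¹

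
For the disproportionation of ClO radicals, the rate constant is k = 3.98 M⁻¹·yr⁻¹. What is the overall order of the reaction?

second order (2)

Step 1: The units of k for an nth-order reaction are (concentration)^(1-n)·(time)⁻¹.
Step 2: Here k has units M⁻¹·yr⁻¹, so the concentration exponent is -1.
Step 3: 1 - n = -1 ⇒ n = 2. The reaction is second order.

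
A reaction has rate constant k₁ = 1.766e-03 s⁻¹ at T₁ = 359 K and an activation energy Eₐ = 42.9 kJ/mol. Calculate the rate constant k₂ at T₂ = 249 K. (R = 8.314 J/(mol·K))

3.086e-06 s⁻¹

Step 1: Use the two-temperature Arrhenius form: ln(k₂/k₁) = -Eₐ/R × (1/T₂ - 1/T₁)
Step 2: Convert Eₐ to J/mol: 42.9 kJ/mol = 42900 J/mol
Step 3: 1/T₂ - 1/T₁ = 1/249 - 1/359 = 1.230549e-03 K⁻¹
Step 4: ln(k₂/k₁) = -42900/8.314 × 1.230549e-03 = -6.34960
Step 5: k₂ = k₁ × exp(-6.34960) = 1.766e-03 × 1.74745e-03 = 3.086e-06 s⁻¹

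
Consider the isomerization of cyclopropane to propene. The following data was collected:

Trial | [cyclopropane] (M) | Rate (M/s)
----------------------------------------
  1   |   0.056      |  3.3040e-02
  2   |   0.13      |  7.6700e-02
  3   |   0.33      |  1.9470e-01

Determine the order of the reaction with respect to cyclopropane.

first order (1)

Step 1: Compare trials to find order n where rate₂/rate₁ = ([cyclopropane]₂/[cyclopropane]₁)^n
Step 2: rate₂/rate₁ = 7.6700e-02/3.3040e-02 = 2.321
Step 3: [cyclopropane]₂/[cyclopropane]₁ = 0.13/0.056 = 2.321
Step 4: n = ln(2.321)/ln(2.321) = 1.00 ≈ 1
Step 5: The reaction is first order in cyclopropane.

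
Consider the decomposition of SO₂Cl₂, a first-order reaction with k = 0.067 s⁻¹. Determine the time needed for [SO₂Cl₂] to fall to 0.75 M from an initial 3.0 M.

20.69 s

Step 1: For first-order: t = ln([SO₂Cl₂]₀/[SO₂Cl₂])/k
Step 2: t = ln(3.0/0.75)/0.067
Step 3: t = ln(4)/0.067
Step 4: t = 1.386/0.067 = 20.69 s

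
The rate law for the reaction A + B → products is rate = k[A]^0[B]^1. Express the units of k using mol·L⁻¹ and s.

s⁻¹

Step 1: Overall order = 0 + 1 = 1.
Step 2: rate has units mol·L⁻¹·s⁻¹; [A]^0[B]^1 has units (mol·L⁻¹)^1.
Step 3: k = rate/([A]^0[B]^1), so units of k = (mol·L⁻¹)^(1-1)·s⁻¹ = s⁻¹.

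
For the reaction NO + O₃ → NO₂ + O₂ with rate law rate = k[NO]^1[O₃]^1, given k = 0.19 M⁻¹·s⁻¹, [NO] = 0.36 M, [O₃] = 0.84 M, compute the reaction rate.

0.05746 M/s

Step 1: The rate law is rate = k[NO]^1[O₃]^1
Step 2: Substitute: rate = 0.19 × (0.36)^1 × (0.84)^1
Step 3: rate = 0.19 × 0.36 × 0.84 = 0.057456 M/s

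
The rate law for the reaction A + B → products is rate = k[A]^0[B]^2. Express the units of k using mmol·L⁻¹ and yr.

(mmol·L⁻¹)⁻¹·yr⁻¹

Step 1: Overall order = 0 + 2 = 2.
Step 2: rate has units mmol·L⁻¹·yr⁻¹; [A]^0[B]^2 has units (mmol·L⁻¹)^2.
Step 3: k = rate/([A]^0[B]^2), so units of k = (mmol·L⁻¹)^(1-2)·yr⁻¹ = (mmol·L⁻¹)⁻¹·yr⁻¹.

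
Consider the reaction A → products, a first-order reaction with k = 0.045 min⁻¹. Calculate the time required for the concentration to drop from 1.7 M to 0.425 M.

30.81 min

Step 1: For first-order: t = ln([A]₀/[A])/k
Step 2: t = ln(1.7/0.425)/0.045
Step 3: t = ln(4)/0.045
Step 4: t = 1.386/0.045 = 30.81 min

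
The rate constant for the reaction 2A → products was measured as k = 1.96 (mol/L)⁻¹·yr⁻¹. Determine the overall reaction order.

second order (2)

Step 1: The units of k for an nth-order reaction are (concentration)^(1-n)·(time)⁻¹.
Step 2: Here k has units (mol/L)⁻¹·yr⁻¹, so the concentration exponent is -1.
Step 3: 1 - n = -1 ⇒ n = 2. The reaction is second order.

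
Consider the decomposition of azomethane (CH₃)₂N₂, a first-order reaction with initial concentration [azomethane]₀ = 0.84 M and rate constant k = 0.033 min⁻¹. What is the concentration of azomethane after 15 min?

0.512 M

Step 1: For a first-order reaction: [azomethane] = [azomethane]₀ × e^(-kt)
Step 2: [azomethane] = 0.84 × e^(-0.033 × 15)
Step 3: [azomethane] = 0.84 × e^(-0.495)
Step 4: [azomethane] = 0.84 × 0.609571 = 0.512 M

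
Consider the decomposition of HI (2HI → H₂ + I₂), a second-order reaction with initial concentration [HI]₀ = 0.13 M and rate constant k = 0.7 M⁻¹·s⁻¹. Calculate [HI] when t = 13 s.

0.05955 M

Step 1: For a second-order reaction: 1/[HI] = 1/[HI]₀ + kt
Step 2: 1/[HI] = 1/0.13 + 0.7 × 13
Step 3: 1/[HI] = 7.692 + 9.1 = 16.79
Step 4: [HI] = 1/16.79 = 0.05955 M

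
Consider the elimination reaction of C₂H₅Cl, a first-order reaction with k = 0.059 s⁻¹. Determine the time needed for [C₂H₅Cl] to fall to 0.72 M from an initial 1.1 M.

7.183 s

Step 1: For first-order: t = ln([C₂H₅Cl]₀/[C₂H₅Cl])/k
Step 2: t = ln(1.1/0.72)/0.059
Step 3: t = ln(1.528)/0.059
Step 4: t = 0.4238/0.059 = 7.183 s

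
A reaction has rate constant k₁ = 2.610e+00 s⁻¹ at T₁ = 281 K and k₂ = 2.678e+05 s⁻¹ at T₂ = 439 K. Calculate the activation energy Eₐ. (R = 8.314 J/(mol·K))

74.9 kJ/mol

Step 1: Use the two-temperature Arrhenius form: ln(k₂/k₁) = -Eₐ/R × (1/T₂ - 1/T₁)
Step 2: ln(k₂/k₁) = ln(2.678e+05/2.610e+00) = ln(102605) = 11.5386
Step 3: 1/T₂ - 1/T₁ = 1/439 - 1/281 = -1.280815e-03 K⁻¹
Step 4: Eₐ = -R × ln(k₂/k₁) / (1/T₂ - 1/T₁) = -8.314 × 11.5386 / -1.280815e-03
Step 5: Eₐ = 7.4899e+04 J/mol = 74.9 kJ/mol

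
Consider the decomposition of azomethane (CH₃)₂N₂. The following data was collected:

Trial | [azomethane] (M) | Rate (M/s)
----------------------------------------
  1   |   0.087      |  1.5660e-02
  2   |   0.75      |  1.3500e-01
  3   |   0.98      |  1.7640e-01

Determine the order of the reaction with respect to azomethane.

first order (1)

Step 1: Compare trials to find order n where rate₂/rate₁ = ([azomethane]₂/[azomethane]₁)^n
Step 2: rate₂/rate₁ = 1.3500e-01/1.5660e-02 = 8.621
Step 3: [azomethane]₂/[azomethane]₁ = 0.75/0.087 = 8.621
Step 4: n = ln(8.621)/ln(8.621) = 1.00 ≈ 1
Step 5: The reaction is first order in azomethane.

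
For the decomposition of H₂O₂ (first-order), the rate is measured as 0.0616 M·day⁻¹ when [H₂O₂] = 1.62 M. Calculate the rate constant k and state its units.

0.03802 day⁻¹

Step 1: rate = k[H₂O₂]^1, so k = rate / [H₂O₂]^1.
Step 2: k = 0.0616 / (1.62)^1 = 0.0616 / 1.62.
Step 3: k = 0.03802 day⁻¹.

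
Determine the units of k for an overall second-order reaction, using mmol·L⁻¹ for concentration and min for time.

(mmol·L⁻¹)⁻¹·min⁻¹

Step 1: For overall order n, rate = k × (concentration)^n.
Step 2: Rate has units mmol·L⁻¹·min⁻¹; concentration term has units (mmol·L⁻¹)^2.
Step 3: k = rate / (concentration)^n, so units of k = (mmol·L⁻¹)^(1-2)·min⁻¹ = (mmol·L⁻¹)⁻¹·min⁻¹.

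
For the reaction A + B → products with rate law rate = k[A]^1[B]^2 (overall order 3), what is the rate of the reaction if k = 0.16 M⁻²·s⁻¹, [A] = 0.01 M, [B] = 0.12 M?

2.304e-05 M/s

Step 1: The rate law is rate = k[A]^1[B]^2, overall order = 1+2 = 3
Step 2: Substitute values: rate = 0.16 × (0.01)^1 × (0.12)^2
Step 3: rate = 0.16 × 0.01 × 0.0144 = 2.304e-05 M/s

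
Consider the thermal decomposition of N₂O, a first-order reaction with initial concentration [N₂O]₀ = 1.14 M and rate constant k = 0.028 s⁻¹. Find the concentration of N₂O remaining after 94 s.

0.08201 M

Step 1: For a first-order reaction: [N₂O] = [N₂O]₀ × e^(-kt)
Step 2: [N₂O] = 1.14 × e^(-0.028 × 94)
Step 3: [N₂O] = 1.14 × e^(-2.632)
Step 4: [N₂O] = 1.14 × 0.0719344 = 0.08201 M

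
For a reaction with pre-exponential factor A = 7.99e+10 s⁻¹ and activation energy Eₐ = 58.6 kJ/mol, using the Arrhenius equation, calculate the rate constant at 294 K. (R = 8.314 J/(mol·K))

3.10e+00 s⁻¹

Step 1: Use the Arrhenius equation: k = A × exp(-Eₐ/RT)
Step 2: Convert Eₐ to J/mol: 58.6 kJ/mol = 58600 J/mol
Step 3: Calculate the exponent: -Eₐ/(RT) = -58600/(8.314 × 294) = -23.97399
Step 4: k = 7.99e+10 × exp(-23.97399)
Step 5: k = 7.99e+10 × 3.87461e-11 = 3.0958e+00 s⁻¹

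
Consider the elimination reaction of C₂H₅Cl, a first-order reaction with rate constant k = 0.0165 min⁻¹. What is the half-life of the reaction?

42.01 min

Step 1: For a first-order reaction, t₁/₂ = ln(2)/k
Step 2: t₁/₂ = ln(2)/0.0165
Step 3: t₁/₂ = 0.6931/0.0165 = 42.01 min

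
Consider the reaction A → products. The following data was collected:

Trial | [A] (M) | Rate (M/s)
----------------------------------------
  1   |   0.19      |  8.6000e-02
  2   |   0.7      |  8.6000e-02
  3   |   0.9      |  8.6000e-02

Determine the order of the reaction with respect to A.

zeroth order (0)

Step 1: Compare trials - when concentration changes, rate stays constant.
Step 2: rate₂/rate₁ = 8.6000e-02/8.6000e-02 = 1
Step 3: [A]₂/[A]₁ = 0.7/0.19 = 3.684
Step 4: Since rate ratio ≈ (conc ratio)^0, the reaction is zeroth order.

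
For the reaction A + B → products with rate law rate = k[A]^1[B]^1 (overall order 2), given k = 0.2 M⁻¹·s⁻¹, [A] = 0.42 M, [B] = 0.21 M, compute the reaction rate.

0.01764 M/s

Step 1: The rate law is rate = k[A]^1[B]^1, overall order = 1+1 = 2
Step 2: Substitute values: rate = 0.2 × (0.42)^1 × (0.21)^1
Step 3: rate = 0.2 × 0.42 × 0.21 = 0.01764 M/s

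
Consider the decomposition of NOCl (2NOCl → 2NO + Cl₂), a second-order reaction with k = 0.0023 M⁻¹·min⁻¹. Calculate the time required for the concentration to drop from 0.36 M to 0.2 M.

966.2 min

Step 1: For second-order: t = (1/[NOCl] - 1/[NOCl]₀)/k
Step 2: t = (1/0.2 - 1/0.36)/0.0023
Step 3: t = (5 - 2.778)/0.0023
Step 4: t = 2.222/0.0023 = 966.2 min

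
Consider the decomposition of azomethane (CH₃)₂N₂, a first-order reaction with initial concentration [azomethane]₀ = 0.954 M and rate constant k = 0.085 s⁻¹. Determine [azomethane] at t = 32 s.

0.06284 M

Step 1: For a first-order reaction: [azomethane] = [azomethane]₀ × e^(-kt)
Step 2: [azomethane] = 0.954 × e^(-0.085 × 32)
Step 3: [azomethane] = 0.954 × e^(-2.72)
Step 4: [azomethane] = 0.954 × 0.0658748 = 0.06284 M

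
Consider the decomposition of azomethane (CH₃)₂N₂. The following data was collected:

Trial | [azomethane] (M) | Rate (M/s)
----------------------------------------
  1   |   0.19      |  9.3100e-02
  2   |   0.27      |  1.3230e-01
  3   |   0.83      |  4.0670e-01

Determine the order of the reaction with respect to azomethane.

first order (1)

Step 1: Compare trials to find order n where rate₂/rate₁ = ([azomethane]₂/[azomethane]₁)^n
Step 2: rate₂/rate₁ = 1.3230e-01/9.3100e-02 = 1.421
Step 3: [azomethane]₂/[azomethane]₁ = 0.27/0.19 = 1.421
Step 4: n = ln(1.421)/ln(1.421) = 1.00 ≈ 1
Step 5: The reaction is first order in azomethane.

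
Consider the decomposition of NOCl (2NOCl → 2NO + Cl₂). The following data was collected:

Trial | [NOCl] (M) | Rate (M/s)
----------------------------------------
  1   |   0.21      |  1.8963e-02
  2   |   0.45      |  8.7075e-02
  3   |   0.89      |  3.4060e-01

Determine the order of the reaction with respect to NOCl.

second order (2)

Step 1: Compare trials to find order n where rate₂/rate₁ = ([NOCl]₂/[NOCl]₁)^n
Step 2: rate₂/rate₁ = 8.7075e-02/1.8963e-02 = 4.592
Step 3: [NOCl]₂/[NOCl]₁ = 0.45/0.21 = 2.143
Step 4: n = ln(4.592)/ln(2.143) = 2.00 ≈ 2
Step 5: The reaction is second order in NOCl.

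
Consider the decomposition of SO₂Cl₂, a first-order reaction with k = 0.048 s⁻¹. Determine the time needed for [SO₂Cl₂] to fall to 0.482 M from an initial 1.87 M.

28.24 s

Step 1: For first-order: t = ln([SO₂Cl₂]₀/[SO₂Cl₂])/k
Step 2: t = ln(1.87/0.482)/0.048
Step 3: t = ln(3.88)/0.048
Step 4: t = 1.356/0.048 = 28.24 s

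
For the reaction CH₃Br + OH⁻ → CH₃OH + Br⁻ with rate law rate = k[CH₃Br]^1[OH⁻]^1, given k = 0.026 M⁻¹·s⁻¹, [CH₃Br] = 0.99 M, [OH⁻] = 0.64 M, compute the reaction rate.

0.01647 M/s

Step 1: The rate law is rate = k[CH₃Br]^1[OH⁻]^1
Step 2: Substitute: rate = 0.026 × (0.99)^1 × (0.64)^1
Step 3: rate = 0.026 × 0.99 × 0.64 = 0.0164736 M/s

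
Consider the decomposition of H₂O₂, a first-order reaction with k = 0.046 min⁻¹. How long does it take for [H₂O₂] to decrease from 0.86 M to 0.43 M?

15.07 min

Step 1: For first-order: t = ln([H₂O₂]₀/[H₂O₂])/k
Step 2: t = ln(0.86/0.43)/0.046
Step 3: t = ln(2)/0.046
Step 4: t = 0.6931/0.046 = 15.07 min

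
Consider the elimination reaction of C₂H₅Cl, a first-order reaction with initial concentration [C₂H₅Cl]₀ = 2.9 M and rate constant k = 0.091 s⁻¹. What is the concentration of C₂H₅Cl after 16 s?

0.6762 M

Step 1: For a first-order reaction: [C₂H₅Cl] = [C₂H₅Cl]₀ × e^(-kt)
Step 2: [C₂H₅Cl] = 2.9 × e^(-0.091 × 16)
Step 3: [C₂H₅Cl] = 2.9 × e^(-1.456)
Step 4: [C₂H₅Cl] = 2.9 × 0.233167 = 0.6762 M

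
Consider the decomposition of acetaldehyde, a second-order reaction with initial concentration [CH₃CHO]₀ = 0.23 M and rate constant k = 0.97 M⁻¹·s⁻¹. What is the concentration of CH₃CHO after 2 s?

0.159 M

Step 1: For a second-order reaction: 1/[CH₃CHO] = 1/[CH₃CHO]₀ + kt
Step 2: 1/[CH₃CHO] = 1/0.23 + 0.97 × 2
Step 3: 1/[CH₃CHO] = 4.348 + 1.94 = 6.288
Step 4: [CH₃CHO] = 1/6.288 = 0.159 M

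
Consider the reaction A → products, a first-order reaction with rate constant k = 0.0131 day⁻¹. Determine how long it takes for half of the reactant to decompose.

52.91 day

Step 1: For a first-order reaction, t₁/₂ = ln(2)/k
Step 2: t₁/₂ = ln(2)/0.0131
Step 3: t₁/₂ = 0.6931/0.0131 = 52.91 day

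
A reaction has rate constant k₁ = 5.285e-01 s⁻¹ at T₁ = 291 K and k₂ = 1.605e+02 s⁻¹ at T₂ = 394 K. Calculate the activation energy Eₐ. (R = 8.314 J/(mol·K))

52.9 kJ/mol

Step 1: Use the two-temperature Arrhenius form: ln(k₂/k₁) = -Eₐ/R × (1/T₂ - 1/T₁)
Step 2: ln(k₂/k₁) = ln(1.605e+02/5.285e-01) = ln(303.69) = 5.71601
Step 3: 1/T₂ - 1/T₁ = 1/394 - 1/291 = -8.983551e-04 K⁻¹
Step 4: Eₐ = -R × ln(k₂/k₁) / (1/T₂ - 1/T₁) = -8.314 × 5.71601 / -8.983551e-04
Step 5: Eₐ = 5.2900e+04 J/mol = 52.9 kJ/mol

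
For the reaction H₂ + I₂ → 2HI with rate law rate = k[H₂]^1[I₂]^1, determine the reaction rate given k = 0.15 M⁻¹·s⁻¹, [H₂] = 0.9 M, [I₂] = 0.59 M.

0.07965 M/s

Step 1: The rate law is rate = k[H₂]^1[I₂]^1
Step 2: Substitute: rate = 0.15 × (0.9)^1 × (0.59)^1
Step 3: rate = 0.15 × 0.9 × 0.59 = 0.07965 M/s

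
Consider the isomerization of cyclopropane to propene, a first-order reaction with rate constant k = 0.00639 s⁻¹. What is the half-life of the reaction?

108.5 s

Step 1: For a first-order reaction, t₁/₂ = ln(2)/k
Step 2: t₁/₂ = ln(2)/0.00639
Step 3: t₁/₂ = 0.6931/0.00639 = 108.5 s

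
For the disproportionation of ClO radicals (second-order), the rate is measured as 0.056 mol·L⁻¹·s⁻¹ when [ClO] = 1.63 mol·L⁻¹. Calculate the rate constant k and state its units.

0.02108 (mol·L⁻¹)⁻¹·s⁻¹

Step 1: rate = k[ClO]^2, so k = rate / [ClO]^2.
Step 2: k = 0.056 / (1.63)^2 = 0.056 / 2.657.
Step 3: k = 0.02108 (mol·L⁻¹)⁻¹·s⁻¹.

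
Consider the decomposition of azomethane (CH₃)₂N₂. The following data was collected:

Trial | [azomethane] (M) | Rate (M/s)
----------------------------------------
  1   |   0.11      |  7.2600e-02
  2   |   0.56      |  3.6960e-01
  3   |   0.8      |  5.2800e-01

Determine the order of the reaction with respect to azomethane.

first order (1)

Step 1: Compare trials to find order n where rate₂/rate₁ = ([azomethane]₂/[azomethane]₁)^n
Step 2: rate₂/rate₁ = 3.6960e-01/7.2600e-02 = 5.091
Step 3: [azomethane]₂/[azomethane]₁ = 0.56/0.11 = 5.091
Step 4: n = ln(5.091)/ln(5.091) = 1.00 ≈ 1
Step 5: The reaction is first order in azomethane.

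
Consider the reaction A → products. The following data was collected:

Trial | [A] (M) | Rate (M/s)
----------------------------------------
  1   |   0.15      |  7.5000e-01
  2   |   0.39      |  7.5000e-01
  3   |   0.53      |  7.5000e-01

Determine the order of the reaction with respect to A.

zeroth order (0)

Step 1: Compare trials - when concentration changes, rate stays constant.
Step 2: rate₂/rate₁ = 7.5000e-01/7.5000e-01 = 1
Step 3: [A]₂/[A]₁ = 0.39/0.15 = 2.6
Step 4: Since rate ratio ≈ (conc ratio)^0, the reaction is zeroth order.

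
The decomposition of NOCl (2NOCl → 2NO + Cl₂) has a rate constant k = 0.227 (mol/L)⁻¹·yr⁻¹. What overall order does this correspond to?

second order (2)

Step 1: The units of k for an nth-order reaction are (concentration)^(1-n)·(time)⁻¹.
Step 2: Here k has units (mol/L)⁻¹·yr⁻¹, so the concentration exponent is -1.
Step 3: 1 - n = -1 ⇒ n = 2. The reaction is second order.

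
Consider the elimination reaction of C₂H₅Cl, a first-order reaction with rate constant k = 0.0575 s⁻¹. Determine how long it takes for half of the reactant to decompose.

12.05 s

Step 1: For a first-order reaction, t₁/₂ = ln(2)/k
Step 2: t₁/₂ = ln(2)/0.0575
Step 3: t₁/₂ = 0.6931/0.0575 = 12.05 s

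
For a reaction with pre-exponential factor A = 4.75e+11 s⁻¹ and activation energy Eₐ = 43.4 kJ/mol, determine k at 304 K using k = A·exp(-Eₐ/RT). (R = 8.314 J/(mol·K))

1.66e+04 s⁻¹

Step 1: Use the Arrhenius equation: k = A × exp(-Eₐ/RT)
Step 2: Convert Eₐ to J/mol: 43.4 kJ/mol = 43400 J/mol
Step 3: Calculate the exponent: -Eₐ/(RT) = -43400/(8.314 × 304) = -17.17142
Step 4: k = 4.75e+11 × exp(-17.17142)
Step 5: k = 4.75e+11 × 3.48776e-08 = 1.6567e+04 s⁻¹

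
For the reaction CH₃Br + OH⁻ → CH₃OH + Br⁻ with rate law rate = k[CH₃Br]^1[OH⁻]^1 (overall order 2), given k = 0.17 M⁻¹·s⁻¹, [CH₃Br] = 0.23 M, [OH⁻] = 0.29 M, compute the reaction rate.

0.01134 M/s

Step 1: The rate law is rate = k[CH₃Br]^1[OH⁻]^1, overall order = 1+1 = 2
Step 2: Substitute values: rate = 0.17 × (0.23)^1 × (0.29)^1
Step 3: rate = 0.17 × 0.23 × 0.29 = 0.011339 M/s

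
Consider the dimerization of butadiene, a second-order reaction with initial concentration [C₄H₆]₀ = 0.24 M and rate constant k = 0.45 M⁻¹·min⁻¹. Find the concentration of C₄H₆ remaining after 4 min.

0.1676 M

Step 1: For a second-order reaction: 1/[C₄H₆] = 1/[C₄H₆]₀ + kt
Step 2: 1/[C₄H₆] = 1/0.24 + 0.45 × 4
Step 3: 1/[C₄H₆] = 4.167 + 1.8 = 5.967
Step 4: [C₄H₆] = 1/5.967 = 0.1676 M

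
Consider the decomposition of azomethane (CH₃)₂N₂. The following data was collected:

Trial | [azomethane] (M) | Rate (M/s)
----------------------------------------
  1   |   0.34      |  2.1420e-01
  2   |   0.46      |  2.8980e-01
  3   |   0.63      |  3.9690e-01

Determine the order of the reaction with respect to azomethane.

first order (1)

Step 1: Compare trials to find order n where rate₂/rate₁ = ([azomethane]₂/[azomethane]₁)^n
Step 2: rate₂/rate₁ = 2.8980e-01/2.1420e-01 = 1.353
Step 3: [azomethane]₂/[azomethane]₁ = 0.46/0.34 = 1.353
Step 4: n = ln(1.353)/ln(1.353) = 1.00 ≈ 1
Step 5: The reaction is first order in azomethane.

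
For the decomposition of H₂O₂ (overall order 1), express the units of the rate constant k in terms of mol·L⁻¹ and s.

s⁻¹

Step 1: For overall order n, rate = k × (concentration)^n.
Step 2: Rate has units mol·L⁻¹·s⁻¹; concentration term has units (mol·L⁻¹)^1.
Step 3: k = rate / (concentration)^n, so units of k = (mol·L⁻¹)^(1-1)·s⁻¹ = s⁻¹.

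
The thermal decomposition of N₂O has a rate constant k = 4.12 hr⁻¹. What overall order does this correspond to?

first order (1)

Step 1: The units of k for an nth-order reaction are (concentration)^(1-n)·(time)⁻¹.
Step 2: Here k has units hr⁻¹, so the concentration exponent is 0.
Step 3: 1 - n = 0 ⇒ n = 1. The reaction is first order.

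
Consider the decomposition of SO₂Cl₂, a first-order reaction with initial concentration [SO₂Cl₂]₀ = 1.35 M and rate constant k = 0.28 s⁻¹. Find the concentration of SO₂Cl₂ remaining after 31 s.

0.0002294 M

Step 1: For a first-order reaction: [SO₂Cl₂] = [SO₂Cl₂]₀ × e^(-kt)
Step 2: [SO₂Cl₂] = 1.35 × e^(-0.28 × 31)
Step 3: [SO₂Cl₂] = 1.35 × e^(-8.68)
Step 4: [SO₂Cl₂] = 1.35 × 0.000169951 = 0.0002294 M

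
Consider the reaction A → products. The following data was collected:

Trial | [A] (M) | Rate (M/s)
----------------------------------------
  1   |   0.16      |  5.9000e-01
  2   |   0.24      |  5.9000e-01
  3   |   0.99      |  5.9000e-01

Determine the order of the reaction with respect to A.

zeroth order (0)

Step 1: Compare trials - when concentration changes, rate stays constant.
Step 2: rate₂/rate₁ = 5.9000e-01/5.9000e-01 = 1
Step 3: [A]₂/[A]₁ = 0.24/0.16 = 1.5
Step 4: Since rate ratio ≈ (conc ratio)^0, the reaction is zeroth order.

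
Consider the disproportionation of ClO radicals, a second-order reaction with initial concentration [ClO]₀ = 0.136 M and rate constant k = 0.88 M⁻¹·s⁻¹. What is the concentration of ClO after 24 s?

0.03512 M

Step 1: For a second-order reaction: 1/[ClO] = 1/[ClO]₀ + kt
Step 2: 1/[ClO] = 1/0.136 + 0.88 × 24
Step 3: 1/[ClO] = 7.353 + 21.12 = 28.47
Step 4: [ClO] = 1/28.47 = 0.03512 M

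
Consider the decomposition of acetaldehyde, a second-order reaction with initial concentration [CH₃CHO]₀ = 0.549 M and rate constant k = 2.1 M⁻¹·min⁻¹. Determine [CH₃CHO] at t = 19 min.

0.02397 M

Step 1: For a second-order reaction: 1/[CH₃CHO] = 1/[CH₃CHO]₀ + kt
Step 2: 1/[CH₃CHO] = 1/0.549 + 2.1 × 19
Step 3: 1/[CH₃CHO] = 1.821 + 39.9 = 41.72
Step 4: [CH₃CHO] = 1/41.72 = 0.02397 M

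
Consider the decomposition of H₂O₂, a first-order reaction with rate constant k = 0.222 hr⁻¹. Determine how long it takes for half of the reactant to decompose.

3.122 hr

Step 1: For a first-order reaction, t₁/₂ = ln(2)/k
Step 2: t₁/₂ = ln(2)/0.222
Step 3: t₁/₂ = 0.6931/0.222 = 3.122 hr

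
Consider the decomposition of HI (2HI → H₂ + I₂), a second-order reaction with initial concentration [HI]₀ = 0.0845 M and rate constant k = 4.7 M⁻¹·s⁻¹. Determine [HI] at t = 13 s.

0.01371 M

Step 1: For a second-order reaction: 1/[HI] = 1/[HI]₀ + kt
Step 2: 1/[HI] = 1/0.0845 + 4.7 × 13
Step 3: 1/[HI] = 11.83 + 61.1 = 72.93
Step 4: [HI] = 1/72.93 = 0.01371 M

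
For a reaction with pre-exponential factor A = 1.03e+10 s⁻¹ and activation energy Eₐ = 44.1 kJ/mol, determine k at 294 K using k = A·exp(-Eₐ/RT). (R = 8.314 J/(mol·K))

1.50e+02 s⁻¹

Step 1: Use the Arrhenius equation: k = A × exp(-Eₐ/RT)
Step 2: Convert Eₐ to J/mol: 44.1 kJ/mol = 44100 J/mol
Step 3: Calculate the exponent: -Eₐ/(RT) = -44100/(8.314 × 294) = -18.04186
Step 4: k = 1.03e+10 × exp(-18.04186)
Step 5: k = 1.03e+10 × 1.46056e-08 = 1.5044e+02 s⁻¹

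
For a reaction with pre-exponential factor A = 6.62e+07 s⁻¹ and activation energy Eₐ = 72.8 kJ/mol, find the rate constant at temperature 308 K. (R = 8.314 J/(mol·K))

2.98e-05 s⁻¹

Step 1: Use the Arrhenius equation: k = A × exp(-Eₐ/RT)
Step 2: Convert Eₐ to J/mol: 72.8 kJ/mol = 72800 J/mol
Step 3: Calculate the exponent: -Eₐ/(RT) = -72800/(8.314 × 308) = -28.42959
Step 4: k = 6.62e+07 × exp(-28.42959)
Step 5: k = 6.62e+07 × 4.49972e-13 = 2.9788e-05 s⁻¹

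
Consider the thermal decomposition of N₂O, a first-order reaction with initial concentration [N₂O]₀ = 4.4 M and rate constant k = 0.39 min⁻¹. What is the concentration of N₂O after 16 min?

0.008579 M

Step 1: For a first-order reaction: [N₂O] = [N₂O]₀ × e^(-kt)
Step 2: [N₂O] = 4.4 × e^(-0.39 × 16)
Step 3: [N₂O] = 4.4 × e^(-6.24)
Step 4: [N₂O] = 4.4 × 0.00194986 = 0.008579 M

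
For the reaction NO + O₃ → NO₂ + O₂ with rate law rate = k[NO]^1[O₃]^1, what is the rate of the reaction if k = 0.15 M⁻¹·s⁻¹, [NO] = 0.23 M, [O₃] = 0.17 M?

0.005865 M/s

Step 1: The rate law is rate = k[NO]^1[O₃]^1
Step 2: Substitute: rate = 0.15 × (0.23)^1 × (0.17)^1
Step 3: rate = 0.15 × 0.23 × 0.17 = 0.005865 M/s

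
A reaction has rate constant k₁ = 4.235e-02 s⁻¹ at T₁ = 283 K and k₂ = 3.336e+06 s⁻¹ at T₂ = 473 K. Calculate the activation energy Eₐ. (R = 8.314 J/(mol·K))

106.5 kJ/mol

Step 1: Use the two-temperature Arrhenius form: ln(k₂/k₁) = -Eₐ/R × (1/T₂ - 1/T₁)
Step 2: ln(k₂/k₁) = ln(3.336e+06/4.235e-02) = ln(7.87721e+07) = 18.1821
Step 3: 1/T₂ - 1/T₁ = 1/473 - 1/283 = -1.419404e-03 K⁻¹
Step 4: Eₐ = -R × ln(k₂/k₁) / (1/T₂ - 1/T₁) = -8.314 × 18.1821 / -1.419404e-03
Step 5: Eₐ = 1.0650e+05 J/mol = 106.5 kJ/mol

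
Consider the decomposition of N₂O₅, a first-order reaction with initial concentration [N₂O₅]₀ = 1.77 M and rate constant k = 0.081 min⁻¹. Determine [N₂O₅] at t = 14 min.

0.5695 M

Step 1: For a first-order reaction: [N₂O₅] = [N₂O₅]₀ × e^(-kt)
Step 2: [N₂O₅] = 1.77 × e^(-0.081 × 14)
Step 3: [N₂O₅] = 1.77 × e^(-1.134)
Step 4: [N₂O₅] = 1.77 × 0.321744 = 0.5695 M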